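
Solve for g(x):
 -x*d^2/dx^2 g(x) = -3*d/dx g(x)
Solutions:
 g(x) = C1 + C2*x^4


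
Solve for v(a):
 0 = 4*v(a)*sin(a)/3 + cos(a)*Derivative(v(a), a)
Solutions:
 v(a) = C1*cos(a)^(4/3)


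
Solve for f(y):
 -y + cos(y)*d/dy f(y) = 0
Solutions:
 f(y) = C1 + Integral(y/cos(y), y)


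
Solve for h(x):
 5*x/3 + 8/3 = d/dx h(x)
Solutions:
 h(x) = C1 + 5*x^2/6 + 8*x/3


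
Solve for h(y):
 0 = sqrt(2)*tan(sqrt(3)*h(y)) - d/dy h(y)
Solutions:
 h(y) = sqrt(3)*(pi - asin(C1*exp(sqrt(6)*y)))/3
 h(y) = sqrt(3)*asin(C1*exp(sqrt(6)*y))/3


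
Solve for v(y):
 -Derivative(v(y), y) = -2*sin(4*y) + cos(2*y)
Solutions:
 v(y) = C1 - sin(2*y)/2 - cos(4*y)/2


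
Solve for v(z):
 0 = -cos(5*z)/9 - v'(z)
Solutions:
 v(z) = C1 - sin(5*z)/45


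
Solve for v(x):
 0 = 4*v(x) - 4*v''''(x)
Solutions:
 v(x) = C1*exp(-x) + C2*exp(x) + C3*sin(x) + C4*cos(x)


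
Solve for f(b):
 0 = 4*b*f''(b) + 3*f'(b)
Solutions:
 f(b) = C1 + C2*b^(1/4)


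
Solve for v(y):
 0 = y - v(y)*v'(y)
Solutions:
 v(y) = -sqrt(C1 + y^2)
 v(y) = sqrt(C1 + y^2)


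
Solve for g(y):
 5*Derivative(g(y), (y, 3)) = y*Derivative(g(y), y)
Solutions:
 g(y) = C1 + Integral(C2*airyai(5^(2/3)*y/5) + C3*airybi(5^(2/3)*y/5), y)


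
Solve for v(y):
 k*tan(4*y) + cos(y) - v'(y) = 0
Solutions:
 v(y) = C1 - k*log(cos(4*y))/4 + sin(y)


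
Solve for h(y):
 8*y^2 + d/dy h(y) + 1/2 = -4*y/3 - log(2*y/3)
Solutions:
 h(y) = C1 - 8*y^3/3 - 2*y^2/3 - y*log(y) + y*log(3/2) + y/2


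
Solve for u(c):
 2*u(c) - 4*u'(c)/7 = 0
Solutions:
 u(c) = C1*exp(7*c/2)


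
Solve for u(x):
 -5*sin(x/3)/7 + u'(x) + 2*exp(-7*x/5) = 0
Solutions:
 u(x) = C1 - 15*cos(x/3)/7 + 10*exp(-7*x/5)/7


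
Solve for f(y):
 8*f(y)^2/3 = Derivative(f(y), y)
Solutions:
 f(y) = -3/(C1 + 8*y)


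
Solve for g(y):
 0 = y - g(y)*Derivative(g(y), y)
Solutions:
 g(y) = -sqrt(C1 + y^2)
 g(y) = sqrt(C1 + y^2)


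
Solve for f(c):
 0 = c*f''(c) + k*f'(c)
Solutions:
 f(c) = C1 + c^(1 - re(k))*(C2*sin(log(c)*Abs(im(k))) + C3*cos(log(c)*im(k)))


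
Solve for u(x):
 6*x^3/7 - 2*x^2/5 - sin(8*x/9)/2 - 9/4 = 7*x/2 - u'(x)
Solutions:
 u(x) = C1 - 3*x^4/14 + 2*x^3/15 + 7*x^2/4 + 9*x/4 - 9*cos(8*x/9)/16


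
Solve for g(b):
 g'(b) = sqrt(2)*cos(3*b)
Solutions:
 g(b) = C1 + sqrt(2)*sin(3*b)/3


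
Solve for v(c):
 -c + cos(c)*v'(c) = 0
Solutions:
 v(c) = C1 + Integral(c/cos(c), c)


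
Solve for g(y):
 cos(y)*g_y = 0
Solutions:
 g(y) = C1


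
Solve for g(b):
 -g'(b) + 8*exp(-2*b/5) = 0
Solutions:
 g(b) = C1 - 20*exp(-2*b/5)


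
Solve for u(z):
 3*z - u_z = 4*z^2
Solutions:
 u(z) = C1 - 4*z^3/3 + 3*z^2/2


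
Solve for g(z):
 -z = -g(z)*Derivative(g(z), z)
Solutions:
 g(z) = -sqrt(C1 + z^2)
 g(z) = sqrt(C1 + z^2)


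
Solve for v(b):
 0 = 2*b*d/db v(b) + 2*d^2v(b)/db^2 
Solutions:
 v(b) = C1 + C2*erf(sqrt(2)*b/2)


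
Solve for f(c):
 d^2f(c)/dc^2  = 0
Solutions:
 f(c) = C1 + C2*c


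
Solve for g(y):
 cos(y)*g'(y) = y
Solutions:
 g(y) = C1 + Integral(y/cos(y), y)


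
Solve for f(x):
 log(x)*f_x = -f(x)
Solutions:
 f(x) = C1*exp(-li(x))


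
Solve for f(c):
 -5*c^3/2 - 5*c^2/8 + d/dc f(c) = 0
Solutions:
 f(c) = C1 + 5*c^4/8 + 5*c^3/24


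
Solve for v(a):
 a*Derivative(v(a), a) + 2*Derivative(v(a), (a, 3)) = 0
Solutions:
 v(a) = C1 + Integral(C2*airyai(-2^(2/3)*a/2) + C3*airybi(-2^(2/3)*a/2), a)


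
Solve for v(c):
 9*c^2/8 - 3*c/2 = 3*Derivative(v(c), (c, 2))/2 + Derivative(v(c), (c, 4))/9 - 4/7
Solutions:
 v(c) = C1 + C2*c + C3*sin(3*sqrt(6)*c/2) + C4*cos(3*sqrt(6)*c/2) + c^4/16 - c^3/6 + 17*c^2/126


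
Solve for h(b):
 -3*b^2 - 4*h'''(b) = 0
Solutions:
 h(b) = C1 + C2*b + C3*b^2 - b^5/80


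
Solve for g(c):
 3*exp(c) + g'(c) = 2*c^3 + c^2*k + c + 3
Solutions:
 g(c) = C1 + c^4/2 + c^3*k/3 + c^2/2 + 3*c - 3*exp(c)


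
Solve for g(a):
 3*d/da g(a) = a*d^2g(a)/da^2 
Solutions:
 g(a) = C1 + C2*a^4


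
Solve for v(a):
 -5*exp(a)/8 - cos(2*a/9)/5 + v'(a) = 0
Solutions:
 v(a) = C1 + 5*exp(a)/8 + 9*sin(2*a/9)/10


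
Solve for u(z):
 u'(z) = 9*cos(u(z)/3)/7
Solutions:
 -9*z/7 - 3*log(sin(u(z)/3) - 1)/2 + 3*log(sin(u(z)/3) + 1)/2 = C1


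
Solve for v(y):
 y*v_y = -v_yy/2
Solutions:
 v(y) = C1 + C2*erf(y)


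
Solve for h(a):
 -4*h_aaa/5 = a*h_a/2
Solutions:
 h(a) = C1 + Integral(C2*airyai(-5^(1/3)*a/2) + C3*airybi(-5^(1/3)*a/2), a)


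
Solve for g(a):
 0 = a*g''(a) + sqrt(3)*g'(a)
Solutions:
 g(a) = C1 + C2*a^(1 - sqrt(3))


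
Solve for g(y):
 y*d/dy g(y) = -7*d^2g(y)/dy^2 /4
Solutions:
 g(y) = C1 + C2*erf(sqrt(14)*y/7)


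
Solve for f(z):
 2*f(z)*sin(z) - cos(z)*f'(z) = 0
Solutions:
 f(z) = C1/cos(z)^2


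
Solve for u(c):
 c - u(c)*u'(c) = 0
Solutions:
 u(c) = -sqrt(C1 + c^2)
 u(c) = sqrt(C1 + c^2)


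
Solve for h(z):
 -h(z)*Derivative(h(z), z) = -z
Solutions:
 h(z) = -sqrt(C1 + z^2)
 h(z) = sqrt(C1 + z^2)


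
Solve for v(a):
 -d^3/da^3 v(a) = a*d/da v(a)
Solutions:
 v(a) = C1 + Integral(C2*airyai(-a) + C3*airybi(-a), a)


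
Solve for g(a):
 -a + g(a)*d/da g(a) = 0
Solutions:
 g(a) = -sqrt(C1 + a^2)
 g(a) = sqrt(C1 + a^2)


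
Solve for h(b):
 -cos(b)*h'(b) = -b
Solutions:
 h(b) = C1 + Integral(b/cos(b), b)


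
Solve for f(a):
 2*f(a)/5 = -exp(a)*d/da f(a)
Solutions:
 f(a) = C1*exp(2*exp(-a)/5)


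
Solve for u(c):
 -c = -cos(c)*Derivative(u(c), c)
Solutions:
 u(c) = C1 + Integral(c/cos(c), c)


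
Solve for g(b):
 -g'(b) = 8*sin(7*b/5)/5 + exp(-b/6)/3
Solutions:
 g(b) = C1 + 8*cos(7*b/5)/7 + 2*exp(-b/6)


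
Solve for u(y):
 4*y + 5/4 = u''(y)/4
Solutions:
 u(y) = C1 + C2*y + 8*y^3/3 + 5*y^2/2


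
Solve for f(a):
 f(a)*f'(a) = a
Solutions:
 f(a) = -sqrt(C1 + a^2)
 f(a) = sqrt(C1 + a^2)


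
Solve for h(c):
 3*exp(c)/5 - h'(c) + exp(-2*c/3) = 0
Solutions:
 h(c) = C1 + 3*exp(c)/5 - 3*exp(-2*c/3)/2


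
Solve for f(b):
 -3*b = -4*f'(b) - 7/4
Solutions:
 f(b) = C1 + 3*b^2/8 - 7*b/16


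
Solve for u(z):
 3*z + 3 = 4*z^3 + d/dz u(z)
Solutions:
 u(z) = C1 - z^4 + 3*z^2/2 + 3*z


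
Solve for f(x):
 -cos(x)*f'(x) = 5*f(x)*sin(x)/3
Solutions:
 f(x) = C1*cos(x)^(5/3)


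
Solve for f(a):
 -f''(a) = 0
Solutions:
 f(a) = C1 + C2*a


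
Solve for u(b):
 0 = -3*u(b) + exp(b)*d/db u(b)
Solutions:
 u(b) = C1*exp(-3*exp(-b))


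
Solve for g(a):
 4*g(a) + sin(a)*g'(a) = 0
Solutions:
 g(a) = C1*(cos(a)^2 + 2*cos(a) + 1)/(cos(a)^2 - 2*cos(a) + 1)


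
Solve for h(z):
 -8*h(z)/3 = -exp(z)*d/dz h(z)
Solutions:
 h(z) = C1*exp(-8*exp(-z)/3)


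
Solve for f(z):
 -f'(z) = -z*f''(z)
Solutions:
 f(z) = C1 + C2*z^2


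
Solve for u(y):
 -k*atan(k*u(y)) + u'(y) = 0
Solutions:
 Integral(1/atan(_y*k), (_y, u(y))) = C1 + k*y


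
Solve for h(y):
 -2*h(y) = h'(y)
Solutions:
 h(y) = C1*exp(-2*y)


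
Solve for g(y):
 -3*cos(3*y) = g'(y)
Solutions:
 g(y) = C1 - sin(3*y)


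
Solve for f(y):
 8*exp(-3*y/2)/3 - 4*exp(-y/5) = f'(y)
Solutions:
 f(y) = C1 - 16*exp(-3*y/2)/9 + 20*exp(-y/5)


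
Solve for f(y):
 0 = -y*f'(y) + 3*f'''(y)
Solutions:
 f(y) = C1 + Integral(C2*airyai(3^(2/3)*y/3) + C3*airybi(3^(2/3)*y/3), y)


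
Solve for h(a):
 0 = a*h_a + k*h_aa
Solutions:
 h(a) = C1 + C2*sqrt(k)*erf(sqrt(2)*a*sqrt(1/k)/2)


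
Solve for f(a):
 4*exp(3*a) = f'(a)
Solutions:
 f(a) = C1 + 4*exp(3*a)/3


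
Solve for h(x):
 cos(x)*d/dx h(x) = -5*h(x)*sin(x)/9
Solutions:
 h(x) = C1*cos(x)^(5/9)


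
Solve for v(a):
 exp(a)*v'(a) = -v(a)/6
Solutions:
 v(a) = C1*exp(exp(-a)/6)


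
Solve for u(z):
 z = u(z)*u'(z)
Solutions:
 u(z) = -sqrt(C1 + z^2)
 u(z) = sqrt(C1 + z^2)


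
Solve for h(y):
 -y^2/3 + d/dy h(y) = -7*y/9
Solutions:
 h(y) = C1 + y^3/9 - 7*y^2/18


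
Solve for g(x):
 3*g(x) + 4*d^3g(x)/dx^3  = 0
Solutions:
 g(x) = C3*exp(-6^(1/3)*x/2) + (C1*sin(2^(1/3)*3^(5/6)*x/4) + C2*cos(2^(1/3)*3^(5/6)*x/4))*exp(6^(1/3)*x/4)


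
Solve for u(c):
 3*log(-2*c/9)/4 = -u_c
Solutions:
 u(c) = C1 - 3*c*log(-c)/4 + 3*c*(-log(2) + 1 + 2*log(3))/4


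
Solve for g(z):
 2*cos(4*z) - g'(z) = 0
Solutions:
 g(z) = C1 + sin(4*z)/2


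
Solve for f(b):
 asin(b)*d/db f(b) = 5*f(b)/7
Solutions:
 f(b) = C1*exp(5*Integral(1/asin(b), b)/7)


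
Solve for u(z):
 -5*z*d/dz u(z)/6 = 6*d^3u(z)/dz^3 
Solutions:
 u(z) = C1 + Integral(C2*airyai(-30^(1/3)*z/6) + C3*airybi(-30^(1/3)*z/6), z)


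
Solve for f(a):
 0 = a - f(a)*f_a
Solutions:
 f(a) = -sqrt(C1 + a^2)
 f(a) = sqrt(C1 + a^2)


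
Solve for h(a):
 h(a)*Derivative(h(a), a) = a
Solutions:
 h(a) = -sqrt(C1 + a^2)
 h(a) = sqrt(C1 + a^2)


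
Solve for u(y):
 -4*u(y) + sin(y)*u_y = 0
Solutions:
 u(y) = C1*(cos(y)^2 - 2*cos(y) + 1)/(cos(y)^2 + 2*cos(y) + 1)


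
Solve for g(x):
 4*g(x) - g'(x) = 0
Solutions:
 g(x) = C1*exp(4*x)


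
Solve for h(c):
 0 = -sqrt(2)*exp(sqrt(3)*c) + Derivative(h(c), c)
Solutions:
 h(c) = C1 + sqrt(6)*exp(sqrt(3)*c)/3


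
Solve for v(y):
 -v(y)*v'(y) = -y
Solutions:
 v(y) = -sqrt(C1 + y^2)
 v(y) = sqrt(C1 + y^2)


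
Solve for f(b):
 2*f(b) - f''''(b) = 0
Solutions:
 f(b) = C1*exp(-2^(1/4)*b) + C2*exp(2^(1/4)*b) + C3*sin(2^(1/4)*b) + C4*cos(2^(1/4)*b)


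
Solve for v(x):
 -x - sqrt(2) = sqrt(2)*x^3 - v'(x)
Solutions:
 v(x) = C1 + sqrt(2)*x^4/4 + x^2/2 + sqrt(2)*x


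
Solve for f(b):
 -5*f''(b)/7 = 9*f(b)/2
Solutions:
 f(b) = C1*sin(3*sqrt(70)*b/10) + C2*cos(3*sqrt(70)*b/10)


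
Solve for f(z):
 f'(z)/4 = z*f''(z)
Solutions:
 f(z) = C1 + C2*z^(5/4)


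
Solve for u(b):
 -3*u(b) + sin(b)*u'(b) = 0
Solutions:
 u(b) = C1*(cos(b) - 1)^(3/2)/(cos(b) + 1)^(3/2)


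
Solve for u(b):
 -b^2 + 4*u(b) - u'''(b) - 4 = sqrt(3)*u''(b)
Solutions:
 u(b) = C1*exp(-b*((-sqrt(3)/9 + sqrt(-3 + (-18 + sqrt(3))^2)/9 + 2)^(-1/3) + 2*sqrt(3) + 3*(-sqrt(3)/9 + sqrt(-3 + (-18 + sqrt(3))^2)/9 + 2)^(1/3))/6)*sin(sqrt(3)*b*(-3*(-sqrt(3)/9 + sqrt(3)*sqrt(-4 + 27*(-4 + 2*sqrt(3)/9)^2)/18 + 2)^(1/3) + (-sqrt(3)/9 + sqrt(3)*sqrt(-4 + 27*(-4 + 2*sqrt(3)/9)^2)/18 + 2)^(-1/3))/6) + C2*exp(-b*((-sqrt(3)/9 + sqrt(-3 + (-18 + sqrt(3))^2)/9 + 2)^(-1/3) + 2*sqrt(3) + 3*(-sqrt(3)/9 + sqrt(-3 + (-18 + sqrt(3))^2)/9 + 2)^(1/3))/6)*cos(sqrt(3)*b*(-3*(-sqrt(3)/9 + sqrt(3)*sqrt(-4 + 27*(-4 + 2*sqrt(3)/9)^2)/18 + 2)^(1/3) + (-sqrt(3)/9 + sqrt(3)*sqrt(-4 + 27*(-4 + 2*sqrt(3)/9)^2)/18 + 2)^(-1/3))/6) + C3*exp(b*(-sqrt(3)/3 + 1/(3*(-sqrt(3)/9 + sqrt(-3 + (-18 + sqrt(3))^2)/9 + 2)^(1/3)) + (-sqrt(3)/9 + sqrt(-3 + (-18 + sqrt(3))^2)/9 + 2)^(1/3))) + b^2/4 + sqrt(3)/8 + 1


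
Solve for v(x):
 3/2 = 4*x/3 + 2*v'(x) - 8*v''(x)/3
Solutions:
 v(x) = C1 + C2*exp(3*x/4) - x^2/3 - 5*x/36


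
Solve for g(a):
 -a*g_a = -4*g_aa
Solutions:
 g(a) = C1 + C2*erfi(sqrt(2)*a/4)


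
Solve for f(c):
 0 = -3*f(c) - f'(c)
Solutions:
 f(c) = C1*exp(-3*c)


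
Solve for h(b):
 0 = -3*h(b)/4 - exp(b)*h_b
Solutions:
 h(b) = C1*exp(3*exp(-b)/4)


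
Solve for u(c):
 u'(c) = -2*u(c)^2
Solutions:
 u(c) = 1/(C1 + 2*c)


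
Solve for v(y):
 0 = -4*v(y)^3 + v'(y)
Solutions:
 v(y) = -sqrt(2)*sqrt(-1/(C1 + 4*y))/2
 v(y) = sqrt(2)*sqrt(-1/(C1 + 4*y))/2


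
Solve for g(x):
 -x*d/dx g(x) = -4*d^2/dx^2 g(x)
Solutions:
 g(x) = C1 + C2*erfi(sqrt(2)*x/4)


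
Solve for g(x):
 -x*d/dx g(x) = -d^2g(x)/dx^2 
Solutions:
 g(x) = C1 + C2*erfi(sqrt(2)*x/2)


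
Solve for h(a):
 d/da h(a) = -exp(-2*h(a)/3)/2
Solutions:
 h(a) = 3*log(-sqrt(C1 - a)) - 3*log(3)/2
 h(a) = 3*log(C1 - a/3)/2


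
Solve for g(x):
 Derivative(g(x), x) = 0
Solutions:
 g(x) = C1


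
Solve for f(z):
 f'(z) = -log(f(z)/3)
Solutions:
 -Integral(1/(-log(_y) + log(3)), (_y, f(z))) = C1 - z


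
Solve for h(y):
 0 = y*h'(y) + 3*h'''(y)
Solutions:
 h(y) = C1 + Integral(C2*airyai(-3^(2/3)*y/3) + C3*airybi(-3^(2/3)*y/3), y)


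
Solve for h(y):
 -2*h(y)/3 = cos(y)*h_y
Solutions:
 h(y) = C1*(sin(y) - 1)^(1/3)/(sin(y) + 1)^(1/3)


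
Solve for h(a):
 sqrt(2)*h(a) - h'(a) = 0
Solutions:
 h(a) = C1*exp(sqrt(2)*a)


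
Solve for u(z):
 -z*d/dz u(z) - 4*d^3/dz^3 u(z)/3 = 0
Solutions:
 u(z) = C1 + Integral(C2*airyai(-6^(1/3)*z/2) + C3*airybi(-6^(1/3)*z/2), z)


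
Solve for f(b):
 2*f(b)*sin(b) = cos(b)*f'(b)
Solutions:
 f(b) = C1/cos(b)^2


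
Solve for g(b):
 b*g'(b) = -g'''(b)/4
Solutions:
 g(b) = C1 + Integral(C2*airyai(-2^(2/3)*b) + C3*airybi(-2^(2/3)*b), b)


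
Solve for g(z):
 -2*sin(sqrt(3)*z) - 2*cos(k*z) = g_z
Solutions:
 g(z) = C1 + 2*sqrt(3)*cos(sqrt(3)*z)/3 - 2*sin(k*z)/k


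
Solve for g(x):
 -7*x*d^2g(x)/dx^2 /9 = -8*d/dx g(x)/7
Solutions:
 g(x) = C1 + C2*x^(121/49)


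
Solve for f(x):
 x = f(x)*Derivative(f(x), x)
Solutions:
 f(x) = -sqrt(C1 + x^2)
 f(x) = sqrt(C1 + x^2)


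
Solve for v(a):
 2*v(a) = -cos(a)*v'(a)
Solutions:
 v(a) = C1*(sin(a) - 1)/(sin(a) + 1)


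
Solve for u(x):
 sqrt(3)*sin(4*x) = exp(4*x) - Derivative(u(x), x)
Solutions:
 u(x) = C1 + exp(4*x)/4 + sqrt(3)*cos(4*x)/4


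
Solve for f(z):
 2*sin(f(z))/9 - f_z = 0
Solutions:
 -2*z/9 + log(cos(f(z)) - 1)/2 - log(cos(f(z)) + 1)/2 = C1


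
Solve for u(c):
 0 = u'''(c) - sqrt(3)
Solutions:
 u(c) = C1 + C2*c + C3*c^2 + sqrt(3)*c^3/6


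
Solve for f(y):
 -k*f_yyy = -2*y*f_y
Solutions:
 f(y) = C1 + Integral(C2*airyai(2^(1/3)*y*(1/k)^(1/3)) + C3*airybi(2^(1/3)*y*(1/k)^(1/3)), y)


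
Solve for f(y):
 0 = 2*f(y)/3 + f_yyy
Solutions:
 f(y) = C3*exp(-2^(1/3)*3^(2/3)*y/3) + (C1*sin(2^(1/3)*3^(1/6)*y/2) + C2*cos(2^(1/3)*3^(1/6)*y/2))*exp(2^(1/3)*3^(2/3)*y/6)


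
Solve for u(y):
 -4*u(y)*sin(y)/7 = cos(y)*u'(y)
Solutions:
 u(y) = C1*cos(y)^(4/7)


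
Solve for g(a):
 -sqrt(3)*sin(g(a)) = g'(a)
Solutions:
 g(a) = -acos((-C1 - exp(2*sqrt(3)*a))/(C1 - exp(2*sqrt(3)*a))) + 2*pi
 g(a) = acos((-C1 - exp(2*sqrt(3)*a))/(C1 - exp(2*sqrt(3)*a)))


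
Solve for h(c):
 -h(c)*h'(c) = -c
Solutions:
 h(c) = -sqrt(C1 + c^2)
 h(c) = sqrt(C1 + c^2)


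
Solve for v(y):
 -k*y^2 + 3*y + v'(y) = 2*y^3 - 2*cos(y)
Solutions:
 v(y) = C1 + k*y^3/3 + y^4/2 - 3*y^2/2 - 2*sin(y)


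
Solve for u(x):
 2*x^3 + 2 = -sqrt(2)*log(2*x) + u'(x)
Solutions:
 u(x) = C1 + x^4/2 + sqrt(2)*x*log(x) - sqrt(2)*x + sqrt(2)*x*log(2) + 2*x


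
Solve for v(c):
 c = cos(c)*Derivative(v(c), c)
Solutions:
 v(c) = C1 + Integral(c/cos(c), c)


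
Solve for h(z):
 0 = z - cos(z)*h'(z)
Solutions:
 h(z) = C1 + Integral(z/cos(z), z)


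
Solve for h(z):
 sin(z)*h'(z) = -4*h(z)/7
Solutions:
 h(z) = C1*(cos(z) + 1)^(2/7)/(cos(z) - 1)^(2/7)


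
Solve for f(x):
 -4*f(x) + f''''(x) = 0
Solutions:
 f(x) = C1*exp(-sqrt(2)*x) + C2*exp(sqrt(2)*x) + C3*sin(sqrt(2)*x) + C4*cos(sqrt(2)*x)


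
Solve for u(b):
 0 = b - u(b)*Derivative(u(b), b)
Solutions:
 u(b) = -sqrt(C1 + b^2)
 u(b) = sqrt(C1 + b^2)


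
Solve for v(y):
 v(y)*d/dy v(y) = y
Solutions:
 v(y) = -sqrt(C1 + y^2)
 v(y) = sqrt(C1 + y^2)


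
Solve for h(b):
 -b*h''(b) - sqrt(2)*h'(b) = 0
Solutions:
 h(b) = C1 + C2*b^(1 - sqrt(2))


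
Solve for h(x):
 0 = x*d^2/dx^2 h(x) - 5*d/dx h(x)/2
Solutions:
 h(x) = C1 + C2*x^(7/2)


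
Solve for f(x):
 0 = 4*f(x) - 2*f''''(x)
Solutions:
 f(x) = C1*exp(-2^(1/4)*x) + C2*exp(2^(1/4)*x) + C3*sin(2^(1/4)*x) + C4*cos(2^(1/4)*x)


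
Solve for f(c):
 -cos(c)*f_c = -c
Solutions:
 f(c) = C1 + Integral(c/cos(c), c)


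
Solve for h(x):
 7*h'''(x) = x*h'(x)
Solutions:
 h(x) = C1 + Integral(C2*airyai(7^(2/3)*x/7) + C3*airybi(7^(2/3)*x/7), x)


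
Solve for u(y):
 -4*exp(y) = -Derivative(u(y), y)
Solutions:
 u(y) = C1 + 4*exp(y)


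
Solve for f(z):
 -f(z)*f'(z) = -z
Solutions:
 f(z) = -sqrt(C1 + z^2)
 f(z) = sqrt(C1 + z^2)


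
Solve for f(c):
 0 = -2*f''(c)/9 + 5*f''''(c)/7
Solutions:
 f(c) = C1 + C2*c + C3*exp(-sqrt(70)*c/15) + C4*exp(sqrt(70)*c/15)


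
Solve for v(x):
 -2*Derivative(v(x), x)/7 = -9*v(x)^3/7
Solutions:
 v(x) = -sqrt(-1/(C1 + 9*x))
 v(x) = sqrt(-1/(C1 + 9*x))


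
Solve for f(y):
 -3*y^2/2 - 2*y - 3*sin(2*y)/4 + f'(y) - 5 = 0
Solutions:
 f(y) = C1 + y^3/2 + y^2 + 5*y - 3*cos(2*y)/8


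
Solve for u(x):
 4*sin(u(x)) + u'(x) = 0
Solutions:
 u(x) = -acos((-C1 - exp(8*x))/(C1 - exp(8*x))) + 2*pi
 u(x) = acos((-C1 - exp(8*x))/(C1 - exp(8*x)))


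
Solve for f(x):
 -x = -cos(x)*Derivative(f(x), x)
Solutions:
 f(x) = C1 + Integral(x/cos(x), x)


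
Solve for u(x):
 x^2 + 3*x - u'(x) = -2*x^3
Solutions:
 u(x) = C1 + x^4/2 + x^3/3 + 3*x^2/2


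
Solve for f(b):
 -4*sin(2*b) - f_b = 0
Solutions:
 f(b) = C1 + 2*cos(2*b)


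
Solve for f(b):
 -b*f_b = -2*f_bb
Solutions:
 f(b) = C1 + C2*erfi(b/2)


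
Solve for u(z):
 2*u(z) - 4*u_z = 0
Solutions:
 u(z) = C1*exp(z/2)


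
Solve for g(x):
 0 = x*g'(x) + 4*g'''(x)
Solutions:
 g(x) = C1 + Integral(C2*airyai(-2^(1/3)*x/2) + C3*airybi(-2^(1/3)*x/2), x)


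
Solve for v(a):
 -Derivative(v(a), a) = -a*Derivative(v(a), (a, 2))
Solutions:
 v(a) = C1 + C2*a^2


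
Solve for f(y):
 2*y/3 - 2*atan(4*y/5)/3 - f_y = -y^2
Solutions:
 f(y) = C1 + y^3/3 + y^2/3 - 2*y*atan(4*y/5)/3 + 5*log(16*y^2 + 25)/12


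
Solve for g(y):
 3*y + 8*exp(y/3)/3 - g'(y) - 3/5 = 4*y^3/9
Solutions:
 g(y) = C1 - y^4/9 + 3*y^2/2 - 3*y/5 + 8*exp(y/3)


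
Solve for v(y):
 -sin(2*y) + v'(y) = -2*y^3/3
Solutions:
 v(y) = C1 - y^4/6 - cos(2*y)/2


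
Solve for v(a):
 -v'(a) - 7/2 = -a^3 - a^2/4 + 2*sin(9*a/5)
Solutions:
 v(a) = C1 + a^4/4 + a^3/12 - 7*a/2 + 10*cos(9*a/5)/9


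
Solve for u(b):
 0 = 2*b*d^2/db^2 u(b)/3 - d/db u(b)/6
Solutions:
 u(b) = C1 + C2*b^(5/4)


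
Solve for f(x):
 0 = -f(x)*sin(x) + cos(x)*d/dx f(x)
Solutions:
 f(x) = C1/cos(x)


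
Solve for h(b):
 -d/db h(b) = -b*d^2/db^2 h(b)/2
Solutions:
 h(b) = C1 + C2*b^3


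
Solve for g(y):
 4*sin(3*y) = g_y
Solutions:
 g(y) = C1 - 4*cos(3*y)/3


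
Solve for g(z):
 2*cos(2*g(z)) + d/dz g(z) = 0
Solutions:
 g(z) = -asin((C1 + exp(8*z))/(C1 - exp(8*z)))/2 + pi/2
 g(z) = asin((C1 + exp(8*z))/(C1 - exp(8*z)))/2


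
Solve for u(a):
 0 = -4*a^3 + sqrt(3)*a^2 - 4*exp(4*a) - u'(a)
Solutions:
 u(a) = C1 - a^4 + sqrt(3)*a^3/3 - exp(4*a)


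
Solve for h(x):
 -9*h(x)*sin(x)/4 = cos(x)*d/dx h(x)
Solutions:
 h(x) = C1*cos(x)^(9/4)


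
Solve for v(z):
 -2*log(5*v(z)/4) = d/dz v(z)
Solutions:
 -Integral(1/(-log(_y) - log(5) + 2*log(2)), (_y, v(z)))/2 = C1 - z


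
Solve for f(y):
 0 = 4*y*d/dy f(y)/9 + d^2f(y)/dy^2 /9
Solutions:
 f(y) = C1 + C2*erf(sqrt(2)*y)


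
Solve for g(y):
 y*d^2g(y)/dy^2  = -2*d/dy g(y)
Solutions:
 g(y) = C1 + C2/y


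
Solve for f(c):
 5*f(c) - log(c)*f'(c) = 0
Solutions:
 f(c) = C1*exp(5*li(c))


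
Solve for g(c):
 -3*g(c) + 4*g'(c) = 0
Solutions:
 g(c) = C1*exp(3*c/4)


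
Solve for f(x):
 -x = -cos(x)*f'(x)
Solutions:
 f(x) = C1 + Integral(x/cos(x), x)


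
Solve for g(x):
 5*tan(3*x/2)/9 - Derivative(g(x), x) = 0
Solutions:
 g(x) = C1 - 10*log(cos(3*x/2))/27


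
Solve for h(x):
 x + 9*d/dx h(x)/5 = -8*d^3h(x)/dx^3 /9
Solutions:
 h(x) = C1 + C2*sin(9*sqrt(10)*x/20) + C3*cos(9*sqrt(10)*x/20) - 5*x^2/18


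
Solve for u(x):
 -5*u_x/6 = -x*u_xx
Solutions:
 u(x) = C1 + C2*x^(11/6)


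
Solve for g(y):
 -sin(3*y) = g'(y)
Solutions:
 g(y) = C1 + cos(3*y)/3


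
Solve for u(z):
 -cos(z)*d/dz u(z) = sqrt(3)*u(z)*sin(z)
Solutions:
 u(z) = C1*cos(z)^(sqrt(3))


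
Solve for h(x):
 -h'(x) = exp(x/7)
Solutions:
 h(x) = C1 - 7*exp(x/7)


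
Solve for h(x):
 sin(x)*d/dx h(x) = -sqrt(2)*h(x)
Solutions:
 h(x) = C1*(cos(x) + 1)^(sqrt(2)/2)/(cos(x) - 1)^(sqrt(2)/2)


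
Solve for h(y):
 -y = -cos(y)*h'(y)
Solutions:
 h(y) = C1 + Integral(y/cos(y), y)


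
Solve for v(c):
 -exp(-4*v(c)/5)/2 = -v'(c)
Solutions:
 v(c) = 5*log(-I*(C1 + 2*c/5)^(1/4))
 v(c) = 5*log(I*(C1 + 2*c/5)^(1/4))
 v(c) = 5*log(-(C1 + 2*c/5)^(1/4))
 v(c) = 5*log(C1 + 2*c/5)/4


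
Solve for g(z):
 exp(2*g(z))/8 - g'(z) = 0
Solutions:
 g(z) = log(-1/(C1 + z))/2 + log(2)
 g(z) = log(-sqrt(-1/(C1 + z))) + log(2)


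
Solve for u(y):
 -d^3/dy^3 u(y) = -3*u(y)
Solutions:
 u(y) = C3*exp(3^(1/3)*y) + (C1*sin(3^(5/6)*y/2) + C2*cos(3^(5/6)*y/2))*exp(-3^(1/3)*y/2)


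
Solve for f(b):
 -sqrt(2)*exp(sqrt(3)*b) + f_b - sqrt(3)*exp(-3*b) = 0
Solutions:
 f(b) = C1 + sqrt(6)*exp(sqrt(3)*b)/3 - sqrt(3)*exp(-3*b)/3


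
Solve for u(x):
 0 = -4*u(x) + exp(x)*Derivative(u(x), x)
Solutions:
 u(x) = C1*exp(-4*exp(-x))


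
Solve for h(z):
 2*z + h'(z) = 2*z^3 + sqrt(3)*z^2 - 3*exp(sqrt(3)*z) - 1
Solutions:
 h(z) = C1 + z^4/2 + sqrt(3)*z^3/3 - z^2 - z - sqrt(3)*exp(sqrt(3)*z)


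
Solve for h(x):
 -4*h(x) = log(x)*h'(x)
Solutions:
 h(x) = C1*exp(-4*li(x))


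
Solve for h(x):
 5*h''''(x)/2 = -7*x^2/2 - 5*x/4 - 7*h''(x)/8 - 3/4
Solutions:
 h(x) = C1 + C2*x + C3*sin(sqrt(35)*x/10) + C4*cos(sqrt(35)*x/10) - x^4/3 - 5*x^3/21 + 11*x^2


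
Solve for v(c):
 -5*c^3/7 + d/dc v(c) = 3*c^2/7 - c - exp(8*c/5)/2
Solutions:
 v(c) = C1 + 5*c^4/28 + c^3/7 - c^2/2 - 5*exp(8*c/5)/16


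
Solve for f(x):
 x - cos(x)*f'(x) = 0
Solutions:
 f(x) = C1 + Integral(x/cos(x), x)


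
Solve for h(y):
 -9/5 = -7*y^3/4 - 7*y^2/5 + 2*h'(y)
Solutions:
 h(y) = C1 + 7*y^4/32 + 7*y^3/30 - 9*y/10


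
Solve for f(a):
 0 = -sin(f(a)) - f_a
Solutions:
 f(a) = -acos((-C1 - exp(2*a))/(C1 - exp(2*a))) + 2*pi
 f(a) = acos((-C1 - exp(2*a))/(C1 - exp(2*a)))


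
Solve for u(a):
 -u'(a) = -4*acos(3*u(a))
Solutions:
 Integral(1/acos(3*_y), (_y, u(a))) = C1 + 4*a


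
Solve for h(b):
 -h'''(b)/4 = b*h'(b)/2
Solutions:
 h(b) = C1 + Integral(C2*airyai(-2^(1/3)*b) + C3*airybi(-2^(1/3)*b), b)


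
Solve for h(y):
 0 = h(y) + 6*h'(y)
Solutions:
 h(y) = C1*exp(-y/6)


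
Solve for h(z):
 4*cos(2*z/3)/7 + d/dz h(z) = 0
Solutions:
 h(z) = C1 - 6*sin(2*z/3)/7


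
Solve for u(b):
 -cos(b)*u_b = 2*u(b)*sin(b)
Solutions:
 u(b) = C1*cos(b)^2


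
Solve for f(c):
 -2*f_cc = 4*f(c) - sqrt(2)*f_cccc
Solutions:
 f(c) = C1*exp(-2^(3/4)*c*sqrt(1 + sqrt(1 + 4*sqrt(2)))/2) + C2*exp(2^(3/4)*c*sqrt(1 + sqrt(1 + 4*sqrt(2)))/2) + C3*sin(2^(3/4)*c*sqrt(-1 + sqrt(1 + 4*sqrt(2)))/2) + C4*cosh(2^(3/4)*c*sqrt(1 - sqrt(1 + 4*sqrt(2)))/2)


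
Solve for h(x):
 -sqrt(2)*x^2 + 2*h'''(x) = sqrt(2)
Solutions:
 h(x) = C1 + C2*x + C3*x^2 + sqrt(2)*x^5/120 + sqrt(2)*x^3/12


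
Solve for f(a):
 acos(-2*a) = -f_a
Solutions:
 f(a) = C1 - a*acos(-2*a) - sqrt(1 - 4*a^2)/2


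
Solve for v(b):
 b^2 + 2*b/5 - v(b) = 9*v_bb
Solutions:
 v(b) = C1*sin(b/3) + C2*cos(b/3) + b^2 + 2*b/5 - 18


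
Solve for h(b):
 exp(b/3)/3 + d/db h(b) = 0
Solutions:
 h(b) = C1 - exp(b)^(1/3)


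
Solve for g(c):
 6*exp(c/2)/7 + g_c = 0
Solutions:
 g(c) = C1 - 12*exp(c/2)/7


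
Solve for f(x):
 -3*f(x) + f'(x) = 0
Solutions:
 f(x) = C1*exp(3*x)


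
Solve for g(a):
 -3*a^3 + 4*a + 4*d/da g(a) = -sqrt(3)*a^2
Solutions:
 g(a) = C1 + 3*a^4/16 - sqrt(3)*a^3/12 - a^2/2


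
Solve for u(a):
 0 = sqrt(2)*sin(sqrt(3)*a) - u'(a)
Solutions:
 u(a) = C1 - sqrt(6)*cos(sqrt(3)*a)/3


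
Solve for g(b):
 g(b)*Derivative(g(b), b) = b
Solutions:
 g(b) = -sqrt(C1 + b^2)
 g(b) = sqrt(C1 + b^2)


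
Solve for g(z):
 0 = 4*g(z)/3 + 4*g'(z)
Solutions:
 g(z) = C1*exp(-z/3)


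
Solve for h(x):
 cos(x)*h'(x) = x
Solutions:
 h(x) = C1 + Integral(x/cos(x), x)


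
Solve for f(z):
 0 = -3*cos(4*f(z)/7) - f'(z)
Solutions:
 3*z - 7*log(sin(4*f(z)/7) - 1)/8 + 7*log(sin(4*f(z)/7) + 1)/8 = C1


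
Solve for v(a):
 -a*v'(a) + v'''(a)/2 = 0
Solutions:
 v(a) = C1 + Integral(C2*airyai(2^(1/3)*a) + C3*airybi(2^(1/3)*a), a)


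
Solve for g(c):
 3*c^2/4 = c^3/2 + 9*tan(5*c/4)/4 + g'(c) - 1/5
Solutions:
 g(c) = C1 - c^4/8 + c^3/4 + c/5 + 9*log(cos(5*c/4))/5


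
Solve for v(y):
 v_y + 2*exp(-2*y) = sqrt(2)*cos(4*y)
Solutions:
 v(y) = C1 + sqrt(2)*sin(4*y)/4 + exp(-2*y)


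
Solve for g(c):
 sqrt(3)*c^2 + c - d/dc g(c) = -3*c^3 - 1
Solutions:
 g(c) = C1 + 3*c^4/4 + sqrt(3)*c^3/3 + c^2/2 + c


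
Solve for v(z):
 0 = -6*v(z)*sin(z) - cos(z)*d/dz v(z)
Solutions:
 v(z) = C1*cos(z)^6


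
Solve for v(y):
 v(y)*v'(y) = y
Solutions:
 v(y) = -sqrt(C1 + y^2)
 v(y) = sqrt(C1 + y^2)


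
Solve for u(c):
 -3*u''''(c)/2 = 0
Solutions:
 u(c) = C1 + C2*c + C3*c^2 + C4*c^3


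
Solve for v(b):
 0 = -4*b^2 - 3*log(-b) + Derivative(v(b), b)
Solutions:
 v(b) = C1 + 4*b^3/3 + 3*b*log(-b) - 3*b


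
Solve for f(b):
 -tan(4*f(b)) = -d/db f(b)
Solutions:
 f(b) = -asin(C1*exp(4*b))/4 + pi/4
 f(b) = asin(C1*exp(4*b))/4


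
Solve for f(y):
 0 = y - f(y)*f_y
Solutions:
 f(y) = -sqrt(C1 + y^2)
 f(y) = sqrt(C1 + y^2)


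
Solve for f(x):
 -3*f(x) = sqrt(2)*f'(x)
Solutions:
 f(x) = C1*exp(-3*sqrt(2)*x/2)


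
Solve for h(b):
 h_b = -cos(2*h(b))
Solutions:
 h(b) = -asin((C1 + exp(4*b))/(C1 - exp(4*b)))/2 + pi/2
 h(b) = asin((C1 + exp(4*b))/(C1 - exp(4*b)))/2


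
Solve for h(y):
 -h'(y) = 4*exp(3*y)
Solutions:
 h(y) = C1 - 4*exp(3*y)/3


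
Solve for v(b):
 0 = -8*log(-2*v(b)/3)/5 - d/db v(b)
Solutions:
 5*Integral(1/(log(-_y) - log(3) + log(2)), (_y, v(b)))/8 = C1 - b


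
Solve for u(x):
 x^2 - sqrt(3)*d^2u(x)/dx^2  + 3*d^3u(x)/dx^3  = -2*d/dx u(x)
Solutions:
 u(x) = C1 - x^3/6 - sqrt(3)*x^2/4 + 3*x/4 + (C2*sin(sqrt(21)*x/6) + C3*cos(sqrt(21)*x/6))*exp(sqrt(3)*x/6)


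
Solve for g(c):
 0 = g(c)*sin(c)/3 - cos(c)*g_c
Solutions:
 g(c) = C1/cos(c)^(1/3)


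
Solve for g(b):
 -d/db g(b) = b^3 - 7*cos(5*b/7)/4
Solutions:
 g(b) = C1 - b^4/4 + 49*sin(5*b/7)/20


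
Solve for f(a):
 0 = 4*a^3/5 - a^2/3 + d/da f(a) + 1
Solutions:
 f(a) = C1 - a^4/5 + a^3/9 - a


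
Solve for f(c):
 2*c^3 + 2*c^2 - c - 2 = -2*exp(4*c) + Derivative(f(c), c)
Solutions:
 f(c) = C1 + c^4/2 + 2*c^3/3 - c^2/2 - 2*c + exp(4*c)/2


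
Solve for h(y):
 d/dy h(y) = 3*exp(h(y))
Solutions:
 h(y) = log(-1/(C1 + 3*y))


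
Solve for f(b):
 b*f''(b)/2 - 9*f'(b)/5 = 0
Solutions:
 f(b) = C1 + C2*b^(23/5)


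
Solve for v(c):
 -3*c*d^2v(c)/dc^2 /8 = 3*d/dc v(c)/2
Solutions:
 v(c) = C1 + C2/c^3


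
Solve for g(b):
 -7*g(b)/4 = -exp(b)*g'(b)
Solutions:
 g(b) = C1*exp(-7*exp(-b)/4)


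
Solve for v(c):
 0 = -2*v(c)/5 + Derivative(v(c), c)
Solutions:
 v(c) = C1*exp(2*c/5)


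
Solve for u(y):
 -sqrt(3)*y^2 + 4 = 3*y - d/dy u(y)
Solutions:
 u(y) = C1 + sqrt(3)*y^3/3 + 3*y^2/2 - 4*y


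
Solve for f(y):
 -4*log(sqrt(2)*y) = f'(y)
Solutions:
 f(y) = C1 - 4*y*log(y) - y*log(4) + 4*y


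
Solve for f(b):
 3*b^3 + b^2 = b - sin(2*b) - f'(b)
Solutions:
 f(b) = C1 - 3*b^4/4 - b^3/3 + b^2/2 + cos(2*b)/2


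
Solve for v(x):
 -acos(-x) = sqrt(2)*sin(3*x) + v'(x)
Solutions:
 v(x) = C1 - x*acos(-x) - sqrt(1 - x^2) + sqrt(2)*cos(3*x)/3


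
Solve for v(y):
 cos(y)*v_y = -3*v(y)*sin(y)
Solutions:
 v(y) = C1*cos(y)^3


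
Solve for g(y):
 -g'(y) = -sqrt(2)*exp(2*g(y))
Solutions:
 g(y) = log(-sqrt(-1/(C1 + sqrt(2)*y))) - log(2)/2
 g(y) = log(-1/(C1 + sqrt(2)*y))/2 - log(2)/2


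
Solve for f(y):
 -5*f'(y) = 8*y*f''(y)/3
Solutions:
 f(y) = C1 + C2/y^(7/8)


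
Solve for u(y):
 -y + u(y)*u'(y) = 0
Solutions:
 u(y) = -sqrt(C1 + y^2)
 u(y) = sqrt(C1 + y^2)


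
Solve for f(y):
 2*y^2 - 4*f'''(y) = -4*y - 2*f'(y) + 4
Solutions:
 f(y) = C1 + C2*exp(-sqrt(2)*y/2) + C3*exp(sqrt(2)*y/2) - y^3/3 - y^2 - 2*y


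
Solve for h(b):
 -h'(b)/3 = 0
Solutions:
 h(b) = C1


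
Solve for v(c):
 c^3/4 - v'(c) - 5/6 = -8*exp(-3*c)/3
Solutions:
 v(c) = C1 + c^4/16 - 5*c/6 - 8*exp(-3*c)/9


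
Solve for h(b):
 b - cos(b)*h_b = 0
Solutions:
 h(b) = C1 + Integral(b/cos(b), b)


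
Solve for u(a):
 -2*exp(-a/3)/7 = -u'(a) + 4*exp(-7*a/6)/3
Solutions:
 u(a) = C1 - 6*exp(-a/3)/7 - 8*exp(-7*a/6)/7


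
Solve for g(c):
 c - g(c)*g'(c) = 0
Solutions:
 g(c) = -sqrt(C1 + c^2)
 g(c) = sqrt(C1 + c^2)


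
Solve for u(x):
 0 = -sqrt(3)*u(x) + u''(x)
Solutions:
 u(x) = C1*exp(-3^(1/4)*x) + C2*exp(3^(1/4)*x)


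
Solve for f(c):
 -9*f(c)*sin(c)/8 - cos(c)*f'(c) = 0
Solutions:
 f(c) = C1*cos(c)^(9/8)


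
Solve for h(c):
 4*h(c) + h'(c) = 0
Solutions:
 h(c) = C1*exp(-4*c)


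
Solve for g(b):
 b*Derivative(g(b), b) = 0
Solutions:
 g(b) = C1


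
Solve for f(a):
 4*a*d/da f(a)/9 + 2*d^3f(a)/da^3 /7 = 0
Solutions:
 f(a) = C1 + Integral(C2*airyai(-42^(1/3)*a/3) + C3*airybi(-42^(1/3)*a/3), a)


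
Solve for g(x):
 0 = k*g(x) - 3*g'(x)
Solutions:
 g(x) = C1*exp(k*x/3)


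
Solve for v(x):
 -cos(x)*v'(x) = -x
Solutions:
 v(x) = C1 + Integral(x/cos(x), x)


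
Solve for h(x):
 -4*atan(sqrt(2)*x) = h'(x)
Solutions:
 h(x) = C1 - 4*x*atan(sqrt(2)*x) + sqrt(2)*log(2*x^2 + 1)


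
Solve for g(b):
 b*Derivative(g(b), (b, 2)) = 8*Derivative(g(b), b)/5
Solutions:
 g(b) = C1 + C2*b^(13/5)


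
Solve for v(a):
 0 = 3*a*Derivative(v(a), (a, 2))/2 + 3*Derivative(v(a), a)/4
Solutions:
 v(a) = C1 + C2*sqrt(a)


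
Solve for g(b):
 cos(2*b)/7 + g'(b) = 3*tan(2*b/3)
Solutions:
 g(b) = C1 - 9*log(cos(2*b/3))/2 - sin(2*b)/14


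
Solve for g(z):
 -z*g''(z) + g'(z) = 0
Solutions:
 g(z) = C1 + C2*z^2


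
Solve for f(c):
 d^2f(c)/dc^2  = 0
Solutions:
 f(c) = C1 + C2*c


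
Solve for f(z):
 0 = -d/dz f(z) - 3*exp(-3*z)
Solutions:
 f(z) = C1 + exp(-3*z)


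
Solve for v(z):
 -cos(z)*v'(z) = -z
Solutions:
 v(z) = C1 + Integral(z/cos(z), z)


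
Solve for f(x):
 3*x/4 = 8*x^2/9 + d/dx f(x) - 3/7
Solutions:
 f(x) = C1 - 8*x^3/27 + 3*x^2/8 + 3*x/7


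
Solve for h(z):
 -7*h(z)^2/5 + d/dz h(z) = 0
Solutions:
 h(z) = -5/(C1 + 7*z)


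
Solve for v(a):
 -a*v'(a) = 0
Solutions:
 v(a) = C1


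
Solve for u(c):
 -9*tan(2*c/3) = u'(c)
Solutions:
 u(c) = C1 + 27*log(cos(2*c/3))/2


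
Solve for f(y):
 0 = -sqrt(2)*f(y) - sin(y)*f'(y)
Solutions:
 f(y) = C1*(cos(y) + 1)^(sqrt(2)/2)/(cos(y) - 1)^(sqrt(2)/2)


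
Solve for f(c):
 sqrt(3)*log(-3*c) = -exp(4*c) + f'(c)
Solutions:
 f(c) = C1 + sqrt(3)*c*log(-c) + sqrt(3)*c*(-1 + log(3)) + exp(4*c)/4


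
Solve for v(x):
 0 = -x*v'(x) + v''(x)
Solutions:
 v(x) = C1 + C2*erfi(sqrt(2)*x/2)


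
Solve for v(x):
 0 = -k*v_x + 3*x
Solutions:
 v(x) = C1 + 3*x^2/(2*k)


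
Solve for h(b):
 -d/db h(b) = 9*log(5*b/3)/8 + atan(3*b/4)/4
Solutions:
 h(b) = C1 - 9*b*log(b)/8 - b*atan(3*b/4)/4 - 9*b*log(5)/8 + 9*b/8 + 9*b*log(3)/8 + log(9*b^2 + 16)/6


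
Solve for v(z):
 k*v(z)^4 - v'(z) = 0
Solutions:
 v(z) = (-1/(C1 + 3*k*z))^(1/3)
 v(z) = (-1/(C1 + k*z))^(1/3)*(-3^(2/3) - 3*3^(1/6)*I)/6
 v(z) = (-1/(C1 + k*z))^(1/3)*(-3^(2/3) + 3*3^(1/6)*I)/6


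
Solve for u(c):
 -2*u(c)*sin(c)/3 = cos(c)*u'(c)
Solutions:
 u(c) = C1*cos(c)^(2/3)


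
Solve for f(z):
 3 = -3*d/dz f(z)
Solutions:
 f(z) = C1 - z


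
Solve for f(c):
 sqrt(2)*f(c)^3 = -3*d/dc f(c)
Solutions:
 f(c) = -sqrt(6)*sqrt(-1/(C1 - sqrt(2)*c))/2
 f(c) = sqrt(6)*sqrt(-1/(C1 - sqrt(2)*c))/2


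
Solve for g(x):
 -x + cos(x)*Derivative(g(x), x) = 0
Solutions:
 g(x) = C1 + Integral(x/cos(x), x)


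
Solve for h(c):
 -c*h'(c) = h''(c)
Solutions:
 h(c) = C1 + C2*erf(sqrt(2)*c/2)


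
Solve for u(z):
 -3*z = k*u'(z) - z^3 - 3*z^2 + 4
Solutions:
 u(z) = C1 + z^4/(4*k) + z^3/k - 3*z^2/(2*k) - 4*z/k


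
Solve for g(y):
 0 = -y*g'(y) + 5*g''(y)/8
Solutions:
 g(y) = C1 + C2*erfi(2*sqrt(5)*y/5)


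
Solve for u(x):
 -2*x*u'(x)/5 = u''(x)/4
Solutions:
 u(x) = C1 + C2*erf(2*sqrt(5)*x/5)


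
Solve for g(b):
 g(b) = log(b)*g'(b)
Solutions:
 g(b) = C1*exp(li(b))


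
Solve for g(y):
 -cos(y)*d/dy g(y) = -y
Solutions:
 g(y) = C1 + Integral(y/cos(y), y)


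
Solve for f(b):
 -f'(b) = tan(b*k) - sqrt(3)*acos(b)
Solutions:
 f(b) = C1 + sqrt(3)*(b*acos(b) - sqrt(1 - b^2)) - Piecewise((-log(cos(b*k))/k, Ne(k, 0)), (0, True))


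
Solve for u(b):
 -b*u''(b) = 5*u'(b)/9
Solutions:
 u(b) = C1 + C2*b^(4/9)


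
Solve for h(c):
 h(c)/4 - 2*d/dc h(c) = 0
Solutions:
 h(c) = C1*exp(c/8)


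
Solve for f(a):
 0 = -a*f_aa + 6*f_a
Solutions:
 f(a) = C1 + C2*a^7


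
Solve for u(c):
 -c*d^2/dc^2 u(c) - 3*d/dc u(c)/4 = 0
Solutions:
 u(c) = C1 + C2*c^(1/4)


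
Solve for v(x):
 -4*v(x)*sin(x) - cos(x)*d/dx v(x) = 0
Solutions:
 v(x) = C1*cos(x)^4


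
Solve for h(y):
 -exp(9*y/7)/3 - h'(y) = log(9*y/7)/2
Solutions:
 h(y) = C1 - y*log(y)/2 + y*(-log(3) + 1/2 + log(7)/2) - 7*exp(9*y/7)/27


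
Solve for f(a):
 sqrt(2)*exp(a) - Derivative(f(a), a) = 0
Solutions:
 f(a) = C1 + sqrt(2)*exp(a)


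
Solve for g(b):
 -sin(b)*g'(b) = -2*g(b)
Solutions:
 g(b) = C1*(cos(b) - 1)/(cos(b) + 1)


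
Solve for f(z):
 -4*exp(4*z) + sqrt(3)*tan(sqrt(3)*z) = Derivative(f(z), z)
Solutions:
 f(z) = C1 - exp(4*z) - log(cos(sqrt(3)*z))


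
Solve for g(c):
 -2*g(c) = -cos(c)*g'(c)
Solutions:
 g(c) = C1*(sin(c) + 1)/(sin(c) - 1)


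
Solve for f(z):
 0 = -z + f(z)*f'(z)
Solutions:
 f(z) = -sqrt(C1 + z^2)
 f(z) = sqrt(C1 + z^2)


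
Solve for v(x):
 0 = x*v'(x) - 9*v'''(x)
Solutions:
 v(x) = C1 + Integral(C2*airyai(3^(1/3)*x/3) + C3*airybi(3^(1/3)*x/3), x)


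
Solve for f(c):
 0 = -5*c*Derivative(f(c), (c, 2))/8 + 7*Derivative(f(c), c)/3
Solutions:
 f(c) = C1 + C2*c^(71/15)


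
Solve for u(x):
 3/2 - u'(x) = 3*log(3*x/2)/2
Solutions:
 u(x) = C1 - 3*x*log(x)/2 - 3*x*log(3)/2 + 3*x*log(2)/2 + 3*x


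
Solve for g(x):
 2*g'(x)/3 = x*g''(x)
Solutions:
 g(x) = C1 + C2*x^(5/3)


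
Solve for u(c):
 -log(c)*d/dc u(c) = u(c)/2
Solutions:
 u(c) = C1*exp(-li(c)/2)


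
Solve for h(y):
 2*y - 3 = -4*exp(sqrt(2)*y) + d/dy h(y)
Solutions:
 h(y) = C1 + y^2 - 3*y + 2*sqrt(2)*exp(sqrt(2)*y)


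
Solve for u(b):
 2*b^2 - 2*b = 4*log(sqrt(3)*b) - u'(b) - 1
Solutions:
 u(b) = C1 - 2*b^3/3 + b^2 + 4*b*log(b) - 5*b + b*log(9)


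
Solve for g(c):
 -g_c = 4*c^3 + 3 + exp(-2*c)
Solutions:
 g(c) = C1 - c^4 - 3*c + exp(-2*c)/2


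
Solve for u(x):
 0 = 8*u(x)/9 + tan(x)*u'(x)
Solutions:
 u(x) = C1/sin(x)^(8/9)


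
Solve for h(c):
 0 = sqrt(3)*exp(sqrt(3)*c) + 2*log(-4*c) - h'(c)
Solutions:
 h(c) = C1 + 2*c*log(-c) + 2*c*(-1 + 2*log(2)) + exp(sqrt(3)*c)


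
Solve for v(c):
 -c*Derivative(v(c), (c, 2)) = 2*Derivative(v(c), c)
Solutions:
 v(c) = C1 + C2/c


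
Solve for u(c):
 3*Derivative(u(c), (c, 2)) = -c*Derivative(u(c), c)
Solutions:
 u(c) = C1 + C2*erf(sqrt(6)*c/6)


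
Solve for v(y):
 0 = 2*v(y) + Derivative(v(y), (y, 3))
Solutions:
 v(y) = C3*exp(-2^(1/3)*y) + (C1*sin(2^(1/3)*sqrt(3)*y/2) + C2*cos(2^(1/3)*sqrt(3)*y/2))*exp(2^(1/3)*y/2)


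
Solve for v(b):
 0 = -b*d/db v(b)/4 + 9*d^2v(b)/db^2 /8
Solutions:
 v(b) = C1 + C2*erfi(b/3)


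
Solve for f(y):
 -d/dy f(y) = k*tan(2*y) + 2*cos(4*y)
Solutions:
 f(y) = C1 + k*log(cos(2*y))/2 - sin(4*y)/2


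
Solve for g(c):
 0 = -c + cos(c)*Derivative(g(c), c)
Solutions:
 g(c) = C1 + Integral(c/cos(c), c)


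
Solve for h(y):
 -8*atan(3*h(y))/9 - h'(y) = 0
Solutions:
 Integral(1/atan(3*_y), (_y, h(y))) = C1 - 8*y/9


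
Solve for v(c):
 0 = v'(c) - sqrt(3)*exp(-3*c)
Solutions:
 v(c) = C1 - sqrt(3)*exp(-3*c)/3


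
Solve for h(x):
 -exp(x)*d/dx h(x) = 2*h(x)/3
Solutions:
 h(x) = C1*exp(2*exp(-x)/3)


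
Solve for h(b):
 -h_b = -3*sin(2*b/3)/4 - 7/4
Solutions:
 h(b) = C1 + 7*b/4 - 9*cos(2*b/3)/8


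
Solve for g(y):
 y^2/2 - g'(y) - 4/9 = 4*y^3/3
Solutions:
 g(y) = C1 - y^4/3 + y^3/6 - 4*y/9


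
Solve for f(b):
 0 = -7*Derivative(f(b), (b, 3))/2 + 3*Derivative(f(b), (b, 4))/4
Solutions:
 f(b) = C1 + C2*b + C3*b^2 + C4*exp(14*b/3)


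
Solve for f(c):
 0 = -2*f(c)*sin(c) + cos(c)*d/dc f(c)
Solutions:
 f(c) = C1/cos(c)^2


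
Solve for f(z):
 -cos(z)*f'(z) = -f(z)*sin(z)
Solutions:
 f(z) = C1/cos(z)


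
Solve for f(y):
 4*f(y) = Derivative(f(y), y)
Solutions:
 f(y) = C1*exp(4*y)


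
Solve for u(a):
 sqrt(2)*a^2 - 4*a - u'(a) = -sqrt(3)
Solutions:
 u(a) = C1 + sqrt(2)*a^3/3 - 2*a^2 + sqrt(3)*a


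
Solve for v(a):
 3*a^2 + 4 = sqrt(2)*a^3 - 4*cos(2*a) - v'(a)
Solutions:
 v(a) = C1 + sqrt(2)*a^4/4 - a^3 - 4*a - 4*sin(a)*cos(a)


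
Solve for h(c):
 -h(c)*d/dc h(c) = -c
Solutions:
 h(c) = -sqrt(C1 + c^2)
 h(c) = sqrt(C1 + c^2)


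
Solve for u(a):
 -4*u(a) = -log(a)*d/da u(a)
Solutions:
 u(a) = C1*exp(4*li(a))


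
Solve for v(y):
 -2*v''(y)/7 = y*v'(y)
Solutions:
 v(y) = C1 + C2*erf(sqrt(7)*y/2)


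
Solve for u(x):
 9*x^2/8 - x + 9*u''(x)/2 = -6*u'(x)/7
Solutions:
 u(x) = C1 + C2*exp(-4*x/21) - 7*x^3/16 + 1435*x^2/192 - 10045*x/128


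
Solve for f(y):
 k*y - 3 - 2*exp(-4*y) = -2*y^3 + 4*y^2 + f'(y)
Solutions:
 f(y) = C1 + k*y^2/2 + y^4/2 - 4*y^3/3 - 3*y + exp(-4*y)/2


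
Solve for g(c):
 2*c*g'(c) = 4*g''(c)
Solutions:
 g(c) = C1 + C2*erfi(c/2)


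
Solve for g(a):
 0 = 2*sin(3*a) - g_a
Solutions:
 g(a) = C1 - 2*cos(3*a)/3


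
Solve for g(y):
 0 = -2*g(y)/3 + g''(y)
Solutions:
 g(y) = C1*exp(-sqrt(6)*y/3) + C2*exp(sqrt(6)*y/3)


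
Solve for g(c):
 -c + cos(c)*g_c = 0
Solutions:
 g(c) = C1 + Integral(c/cos(c), c)


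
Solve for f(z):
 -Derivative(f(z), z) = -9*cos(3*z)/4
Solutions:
 f(z) = C1 + 3*sin(3*z)/4


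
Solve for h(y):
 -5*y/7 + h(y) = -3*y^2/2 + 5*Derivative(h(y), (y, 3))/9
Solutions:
 h(y) = C3*exp(15^(2/3)*y/5) - 3*y^2/2 + 5*y/7 + (C1*sin(3*3^(1/6)*5^(2/3)*y/10) + C2*cos(3*3^(1/6)*5^(2/3)*y/10))*exp(-15^(2/3)*y/10)


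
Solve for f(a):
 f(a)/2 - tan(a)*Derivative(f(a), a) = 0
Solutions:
 f(a) = C1*sqrt(sin(a))


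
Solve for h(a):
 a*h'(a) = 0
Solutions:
 h(a) = C1


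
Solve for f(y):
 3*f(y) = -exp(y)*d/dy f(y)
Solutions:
 f(y) = C1*exp(3*exp(-y))


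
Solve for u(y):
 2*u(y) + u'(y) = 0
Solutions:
 u(y) = C1*exp(-2*y)


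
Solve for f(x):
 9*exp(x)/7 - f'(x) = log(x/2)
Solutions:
 f(x) = C1 - x*log(x) + x*(log(2) + 1) + 9*exp(x)/7


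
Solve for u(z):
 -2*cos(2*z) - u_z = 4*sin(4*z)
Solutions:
 u(z) = C1 - sin(2*z) + cos(4*z)


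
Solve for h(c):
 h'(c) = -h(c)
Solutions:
 h(c) = C1*exp(-c)


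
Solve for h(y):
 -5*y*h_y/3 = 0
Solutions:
 h(y) = C1


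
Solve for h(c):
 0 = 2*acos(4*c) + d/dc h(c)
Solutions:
 h(c) = C1 - 2*c*acos(4*c) + sqrt(1 - 16*c^2)/2


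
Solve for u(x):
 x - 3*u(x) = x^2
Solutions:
 u(x) = x*(1 - x)/3


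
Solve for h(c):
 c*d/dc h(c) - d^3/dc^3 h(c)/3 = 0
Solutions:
 h(c) = C1 + Integral(C2*airyai(3^(1/3)*c) + C3*airybi(3^(1/3)*c), c)


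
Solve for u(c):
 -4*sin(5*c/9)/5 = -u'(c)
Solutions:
 u(c) = C1 - 36*cos(5*c/9)/25


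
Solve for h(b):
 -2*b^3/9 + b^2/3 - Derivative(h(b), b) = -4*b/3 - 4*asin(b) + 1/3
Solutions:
 h(b) = C1 - b^4/18 + b^3/9 + 2*b^2/3 + 4*b*asin(b) - b/3 + 4*sqrt(1 - b^2)
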